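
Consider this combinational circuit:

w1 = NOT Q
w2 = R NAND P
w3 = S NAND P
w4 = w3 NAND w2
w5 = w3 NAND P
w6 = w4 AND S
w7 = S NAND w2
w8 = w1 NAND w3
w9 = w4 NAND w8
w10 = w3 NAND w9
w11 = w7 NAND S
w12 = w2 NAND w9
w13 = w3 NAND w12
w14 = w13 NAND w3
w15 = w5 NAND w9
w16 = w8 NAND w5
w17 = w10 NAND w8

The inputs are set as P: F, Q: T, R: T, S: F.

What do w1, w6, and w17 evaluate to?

w1 = F, w6 = F, w17 = T

w1 = NOT Q = NOT T = F
w2 = R NAND P = T NAND F = T
w3 = S NAND P = F NAND F = T
w4 = w3 NAND w2 = T NAND T = F
w6 = w4 AND S = F AND F = F
w8 = w1 NAND w3 = F NAND T = T
w9 = w4 NAND w8 = F NAND T = T
w10 = w3 NAND w9 = T NAND T = F
w17 = w10 NAND w8 = F NAND T = T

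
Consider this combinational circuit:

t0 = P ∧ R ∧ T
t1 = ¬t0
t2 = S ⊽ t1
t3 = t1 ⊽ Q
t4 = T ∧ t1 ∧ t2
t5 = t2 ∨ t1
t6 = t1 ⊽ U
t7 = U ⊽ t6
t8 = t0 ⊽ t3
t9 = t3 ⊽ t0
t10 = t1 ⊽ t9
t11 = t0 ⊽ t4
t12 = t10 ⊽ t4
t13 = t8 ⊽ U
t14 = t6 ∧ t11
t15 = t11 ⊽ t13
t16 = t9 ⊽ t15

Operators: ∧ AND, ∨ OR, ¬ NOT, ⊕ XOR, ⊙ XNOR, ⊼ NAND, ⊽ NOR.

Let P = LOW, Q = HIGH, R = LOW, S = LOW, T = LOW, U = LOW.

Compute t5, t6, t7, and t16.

t5 = HIGH, t6 = LOW, t7 = HIGH, t16 = LOW

t0 = P AND R AND T = LOW AND LOW AND LOW = LOW
t1 = NOT t0 = NOT LOW = HIGH
t2 = S NOR t1 = LOW NOR HIGH = LOW
t3 = t1 NOR Q = HIGH NOR HIGH = LOW
t4 = T AND t1 AND t2 = LOW AND HIGH AND LOW = LOW
t5 = t2 OR t1 = LOW OR HIGH = HIGH
t6 = t1 NOR U = HIGH NOR LOW = LOW
t7 = U NOR t6 = LOW NOR LOW = HIGH
t8 = t0 NOR t3 = LOW NOR LOW = HIGH
t9 = t3 NOR t0 = LOW NOR LOW = HIGH
t11 = t0 NOR t4 = LOW NOR LOW = HIGH
t13 = t8 NOR U = HIGH NOR LOW = LOW
t15 = t11 NOR t13 = HIGH NOR LOW = LOW
t16 = t9 NOR t15 = HIGH NOR LOW = LOW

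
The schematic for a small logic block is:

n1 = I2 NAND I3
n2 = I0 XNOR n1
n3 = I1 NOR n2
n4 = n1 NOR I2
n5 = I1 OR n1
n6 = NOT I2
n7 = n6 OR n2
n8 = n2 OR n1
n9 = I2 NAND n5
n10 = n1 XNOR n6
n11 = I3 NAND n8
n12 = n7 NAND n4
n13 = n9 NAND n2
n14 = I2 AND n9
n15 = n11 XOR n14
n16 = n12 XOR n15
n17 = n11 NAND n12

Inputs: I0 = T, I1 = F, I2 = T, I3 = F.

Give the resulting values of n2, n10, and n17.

n2 = T; n10 = F; n17 = F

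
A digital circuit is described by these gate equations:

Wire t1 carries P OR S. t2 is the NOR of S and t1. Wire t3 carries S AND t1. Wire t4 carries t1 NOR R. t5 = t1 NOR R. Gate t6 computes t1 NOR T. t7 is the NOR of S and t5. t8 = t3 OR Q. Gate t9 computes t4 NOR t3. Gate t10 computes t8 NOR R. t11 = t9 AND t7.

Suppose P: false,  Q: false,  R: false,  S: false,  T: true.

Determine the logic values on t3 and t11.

t3 = false  t11 = false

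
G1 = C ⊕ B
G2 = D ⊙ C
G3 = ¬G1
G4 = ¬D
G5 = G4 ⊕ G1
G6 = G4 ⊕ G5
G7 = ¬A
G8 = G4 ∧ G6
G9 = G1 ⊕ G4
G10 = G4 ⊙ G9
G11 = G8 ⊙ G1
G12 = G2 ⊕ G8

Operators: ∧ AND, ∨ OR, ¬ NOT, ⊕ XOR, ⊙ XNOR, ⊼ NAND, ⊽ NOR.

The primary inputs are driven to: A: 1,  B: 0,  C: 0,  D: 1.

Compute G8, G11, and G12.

G8 = 0  G11 = 1  G12 = 0

G1 = C XOR B = 0 XOR 0 = 0
G2 = D XNOR C = 1 XNOR 0 = 0
G4 = NOT D = NOT 1 = 0
G5 = G4 XOR G1 = 0 XOR 0 = 0
G6 = G4 XOR G5 = 0 XOR 0 = 0
G8 = G4 AND G6 = 0 AND 0 = 0
G11 = G8 XNOR G1 = 0 XNOR 0 = 1
G12 = G2 XOR G8 = 0 XOR 0 = 0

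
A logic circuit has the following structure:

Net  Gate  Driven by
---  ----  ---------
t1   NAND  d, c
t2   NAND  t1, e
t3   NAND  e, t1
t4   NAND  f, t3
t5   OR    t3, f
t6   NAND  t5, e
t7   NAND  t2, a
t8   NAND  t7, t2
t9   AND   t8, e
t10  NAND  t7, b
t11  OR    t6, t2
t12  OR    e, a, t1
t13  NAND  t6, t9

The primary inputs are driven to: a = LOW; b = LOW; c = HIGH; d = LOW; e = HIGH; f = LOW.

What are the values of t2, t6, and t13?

t1 = d NAND c = LOW NAND HIGH = HIGH
t2 = t1 NAND e = HIGH NAND HIGH = LOW
t3 = e NAND t1 = HIGH NAND HIGH = LOW
t5 = t3 OR f = LOW OR LOW = LOW
t6 = t5 NAND e = LOW NAND HIGH = HIGH
t7 = t2 NAND a = LOW NAND LOW = HIGH
t8 = t7 NAND t2 = HIGH NAND LOW = HIGH
t9 = t8 AND e = HIGH AND HIGH = HIGH
t13 = t6 NAND t9 = HIGH NAND HIGH = LOW

t2 = LOW  t6 = HIGH  t13 = LOW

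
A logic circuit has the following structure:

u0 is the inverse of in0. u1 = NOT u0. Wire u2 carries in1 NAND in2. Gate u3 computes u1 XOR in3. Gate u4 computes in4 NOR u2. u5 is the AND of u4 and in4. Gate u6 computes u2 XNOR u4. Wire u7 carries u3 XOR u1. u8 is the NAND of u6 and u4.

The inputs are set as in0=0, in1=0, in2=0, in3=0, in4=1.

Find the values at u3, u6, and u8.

u3 = 0; u6 = 0; u8 = 1

u0 = NOT in0 = NOT 0 = 1
u1 = NOT u0 = NOT 1 = 0
u2 = in1 NAND in2 = 0 NAND 0 = 1
u3 = u1 XOR in3 = 0 XOR 0 = 0
u4 = in4 NOR u2 = 1 NOR 1 = 0
u6 = u2 XNOR u4 = 1 XNOR 0 = 0
u8 = u6 NAND u4 = 0 NAND 0 = 1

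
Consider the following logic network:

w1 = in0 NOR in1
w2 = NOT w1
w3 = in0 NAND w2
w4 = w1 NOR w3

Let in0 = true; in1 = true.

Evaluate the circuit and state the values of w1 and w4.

w1 = false, w4 = true

w1 = in0 NOR in1 = true NOR true = false
w2 = NOT w1 = NOT false = true
w3 = in0 NAND w2 = true NAND true = false
w4 = w1 NOR w3 = false NOR false = true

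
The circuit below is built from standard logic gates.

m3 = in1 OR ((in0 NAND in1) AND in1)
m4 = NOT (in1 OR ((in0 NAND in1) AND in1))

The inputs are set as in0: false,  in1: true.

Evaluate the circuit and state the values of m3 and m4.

m3 = true; m4 = false

m3 = true OR ((false NAND true) AND true) = true
m4 = NOT (true OR ((false NAND true) AND true)) = false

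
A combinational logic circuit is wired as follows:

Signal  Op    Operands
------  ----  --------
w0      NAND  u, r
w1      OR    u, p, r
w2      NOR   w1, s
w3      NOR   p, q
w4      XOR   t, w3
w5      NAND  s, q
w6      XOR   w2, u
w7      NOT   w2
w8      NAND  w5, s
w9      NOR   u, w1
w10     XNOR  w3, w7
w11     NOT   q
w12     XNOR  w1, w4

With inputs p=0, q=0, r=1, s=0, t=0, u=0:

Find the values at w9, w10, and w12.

w9 = 0, w10 = 1, w12 = 1

w1 = u OR p OR r = 0 OR 0 OR 1 = 1
w2 = w1 NOR s = 1 NOR 0 = 0
w3 = p NOR q = 0 NOR 0 = 1
w4 = t XOR w3 = 0 XOR 1 = 1
w7 = NOT w2 = NOT 0 = 1
w9 = u NOR w1 = 0 NOR 1 = 0
w10 = w3 XNOR w7 = 1 XNOR 1 = 1
w12 = w1 XNOR w4 = 1 XNOR 1 = 1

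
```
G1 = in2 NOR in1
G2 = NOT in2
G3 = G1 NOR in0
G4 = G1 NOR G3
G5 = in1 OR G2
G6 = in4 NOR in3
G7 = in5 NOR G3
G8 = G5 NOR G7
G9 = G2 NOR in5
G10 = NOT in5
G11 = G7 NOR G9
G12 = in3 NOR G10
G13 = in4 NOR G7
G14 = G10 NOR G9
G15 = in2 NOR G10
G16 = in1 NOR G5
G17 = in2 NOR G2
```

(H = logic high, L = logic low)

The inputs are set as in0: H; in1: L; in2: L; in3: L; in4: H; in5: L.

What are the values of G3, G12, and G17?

G3 = L, G12 = L, G17 = L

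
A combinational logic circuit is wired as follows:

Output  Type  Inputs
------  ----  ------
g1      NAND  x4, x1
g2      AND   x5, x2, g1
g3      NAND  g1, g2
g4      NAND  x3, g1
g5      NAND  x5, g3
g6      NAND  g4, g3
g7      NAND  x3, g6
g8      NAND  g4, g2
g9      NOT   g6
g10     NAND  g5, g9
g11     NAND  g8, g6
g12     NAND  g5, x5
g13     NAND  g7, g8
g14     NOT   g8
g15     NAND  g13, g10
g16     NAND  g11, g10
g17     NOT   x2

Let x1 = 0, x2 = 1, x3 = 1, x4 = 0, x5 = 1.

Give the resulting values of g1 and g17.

g1 = 1  g17 = 0

g1 = x4 NAND x1 = 0 NAND 0 = 1
g17 = NOT x2 = NOT 1 = 0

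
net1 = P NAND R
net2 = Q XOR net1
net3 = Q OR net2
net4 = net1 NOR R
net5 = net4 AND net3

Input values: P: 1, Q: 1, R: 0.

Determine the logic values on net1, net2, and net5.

net1 = P NAND R = 1 NAND 0 = 1
net2 = Q XOR net1 = 1 XOR 1 = 0
net3 = Q OR net2 = 1 OR 0 = 1
net4 = net1 NOR R = 1 NOR 0 = 0
net5 = net4 AND net3 = 0 AND 1 = 0

net1 = 1; net2 = 0; net5 = 0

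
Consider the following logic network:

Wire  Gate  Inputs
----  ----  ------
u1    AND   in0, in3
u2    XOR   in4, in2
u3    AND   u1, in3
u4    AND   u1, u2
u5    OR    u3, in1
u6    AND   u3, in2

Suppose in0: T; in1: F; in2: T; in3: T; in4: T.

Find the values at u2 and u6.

u2 = F, u6 = T

u1 = in0 AND in3 = T AND T = T
u2 = in4 XOR in2 = T XOR T = F
u3 = u1 AND in3 = T AND T = T
u6 = u3 AND in2 = T AND T = T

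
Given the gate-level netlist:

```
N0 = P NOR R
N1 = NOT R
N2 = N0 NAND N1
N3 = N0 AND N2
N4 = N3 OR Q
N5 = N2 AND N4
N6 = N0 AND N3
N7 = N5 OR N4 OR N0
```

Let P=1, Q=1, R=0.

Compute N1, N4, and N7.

N1 = 1; N4 = 1; N7 = 1

N0 = P NOR R = 1 NOR 0 = 0
N1 = NOT R = NOT 0 = 1
N2 = N0 NAND N1 = 0 NAND 1 = 1
N3 = N0 AND N2 = 0 AND 1 = 0
N4 = N3 OR Q = 0 OR 1 = 1
N5 = N2 AND N4 = 1 AND 1 = 1
N7 = N5 OR N4 OR N0 = 1 OR 1 OR 0 = 1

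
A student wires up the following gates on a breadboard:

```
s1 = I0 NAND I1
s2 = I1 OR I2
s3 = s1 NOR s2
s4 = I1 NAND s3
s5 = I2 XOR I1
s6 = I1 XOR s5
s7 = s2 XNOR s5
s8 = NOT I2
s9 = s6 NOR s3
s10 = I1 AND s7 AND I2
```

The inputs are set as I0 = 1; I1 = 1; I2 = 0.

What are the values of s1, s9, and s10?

s1 = 0; s9 = 1; s10 = 0

s1 = I0 NAND I1 = 1 NAND 1 = 0
s2 = I1 OR I2 = 1 OR 0 = 1
s3 = s1 NOR s2 = 0 NOR 1 = 0
s5 = I2 XOR I1 = 0 XOR 1 = 1
s6 = I1 XOR s5 = 1 XOR 1 = 0
s7 = s2 XNOR s5 = 1 XNOR 1 = 1
s9 = s6 NOR s3 = 0 NOR 0 = 1
s10 = I1 AND s7 AND I2 = 1 AND 1 AND 0 = 0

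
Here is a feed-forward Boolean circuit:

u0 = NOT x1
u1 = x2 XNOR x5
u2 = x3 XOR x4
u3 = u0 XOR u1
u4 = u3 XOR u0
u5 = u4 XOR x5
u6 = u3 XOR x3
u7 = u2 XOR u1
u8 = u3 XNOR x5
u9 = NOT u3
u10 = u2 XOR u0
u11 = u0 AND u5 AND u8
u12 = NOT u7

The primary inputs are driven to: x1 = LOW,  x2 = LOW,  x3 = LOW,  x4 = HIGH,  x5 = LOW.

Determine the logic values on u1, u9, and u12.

u0 = NOT x1 = NOT LOW = HIGH
u1 = x2 XNOR x5 = LOW XNOR LOW = HIGH
u2 = x3 XOR x4 = LOW XOR HIGH = HIGH
u3 = u0 XOR u1 = HIGH XOR HIGH = LOW
u7 = u2 XOR u1 = HIGH XOR HIGH = LOW
u9 = NOT u3 = NOT LOW = HIGH
u12 = NOT u7 = NOT LOW = HIGH

u1 = HIGH, u9 = HIGH, u12 = HIGH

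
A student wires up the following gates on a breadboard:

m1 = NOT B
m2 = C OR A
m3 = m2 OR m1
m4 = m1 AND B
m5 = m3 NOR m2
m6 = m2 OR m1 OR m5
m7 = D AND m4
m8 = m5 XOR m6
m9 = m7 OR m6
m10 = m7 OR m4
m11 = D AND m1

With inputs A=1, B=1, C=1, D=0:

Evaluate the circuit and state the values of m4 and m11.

m1 = NOT B = NOT 1 = 0
m4 = m1 AND B = 0 AND 1 = 0
m11 = D AND m1 = 0 AND 0 = 0

m4 = 0  m11 = 0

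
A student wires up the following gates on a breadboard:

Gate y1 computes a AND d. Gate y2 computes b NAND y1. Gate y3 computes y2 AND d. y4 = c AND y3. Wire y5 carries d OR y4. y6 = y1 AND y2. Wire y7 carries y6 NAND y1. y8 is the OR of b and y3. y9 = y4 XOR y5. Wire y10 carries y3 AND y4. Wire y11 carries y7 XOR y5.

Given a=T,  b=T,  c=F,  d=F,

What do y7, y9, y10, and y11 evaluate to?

y1 = a AND d = T AND F = F
y2 = b NAND y1 = T NAND F = T
y3 = y2 AND d = T AND F = F
y4 = c AND y3 = F AND F = F
y5 = d OR y4 = F OR F = F
y6 = y1 AND y2 = F AND T = F
y7 = y6 NAND y1 = F NAND F = T
y9 = y4 XOR y5 = F XOR F = F
y10 = y3 AND y4 = F AND F = F
y11 = y7 XOR y5 = T XOR F = T

y7 = T, y9 = F, y10 = F, y11 = T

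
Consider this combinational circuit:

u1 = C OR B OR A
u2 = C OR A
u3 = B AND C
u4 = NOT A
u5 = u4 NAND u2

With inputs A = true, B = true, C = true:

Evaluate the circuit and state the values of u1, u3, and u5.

u1 = true; u3 = true; u5 = true

u1 = C OR B OR A = true OR true OR true = true
u2 = C OR A = true OR true = true
u3 = B AND C = true AND true = true
u4 = NOT A = NOT true = false
u5 = u4 NAND u2 = false NAND true = true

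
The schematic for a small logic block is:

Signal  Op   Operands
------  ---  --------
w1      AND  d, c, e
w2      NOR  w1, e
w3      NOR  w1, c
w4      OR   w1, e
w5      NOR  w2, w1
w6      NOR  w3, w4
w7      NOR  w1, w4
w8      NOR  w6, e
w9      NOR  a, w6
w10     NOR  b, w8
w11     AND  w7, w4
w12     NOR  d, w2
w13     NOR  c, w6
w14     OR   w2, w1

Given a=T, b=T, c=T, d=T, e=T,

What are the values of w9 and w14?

w9 = F  w14 = T

w1 = d AND c AND e = T AND T AND T = T
w2 = w1 NOR e = T NOR T = F
w3 = w1 NOR c = T NOR T = F
w4 = w1 OR e = T OR T = T
w6 = w3 NOR w4 = F NOR T = F
w9 = a NOR w6 = T NOR F = F
w14 = w2 OR w1 = F OR T = T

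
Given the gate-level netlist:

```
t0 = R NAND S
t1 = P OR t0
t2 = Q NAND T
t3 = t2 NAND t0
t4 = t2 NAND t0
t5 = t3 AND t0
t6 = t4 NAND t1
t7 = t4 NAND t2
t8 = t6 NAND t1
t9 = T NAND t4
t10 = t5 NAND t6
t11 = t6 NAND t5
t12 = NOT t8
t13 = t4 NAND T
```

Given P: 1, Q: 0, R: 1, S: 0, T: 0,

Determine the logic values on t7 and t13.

t0 = R NAND S = 1 NAND 0 = 1
t2 = Q NAND T = 0 NAND 0 = 1
t4 = t2 NAND t0 = 1 NAND 1 = 0
t7 = t4 NAND t2 = 0 NAND 1 = 1
t13 = t4 NAND T = 0 NAND 0 = 1

t7 = 1, t13 = 1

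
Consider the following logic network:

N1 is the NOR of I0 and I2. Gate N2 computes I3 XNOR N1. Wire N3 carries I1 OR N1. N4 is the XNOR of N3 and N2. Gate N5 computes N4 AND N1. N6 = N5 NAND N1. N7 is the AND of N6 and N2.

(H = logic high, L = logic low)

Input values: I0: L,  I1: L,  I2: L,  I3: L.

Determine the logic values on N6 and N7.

N1 = I0 NOR I2 = L NOR L = H
N2 = I3 XNOR N1 = L XNOR H = L
N3 = I1 OR N1 = L OR H = H
N4 = N3 XNOR N2 = H XNOR L = L
N5 = N4 AND N1 = L AND H = L
N6 = N5 NAND N1 = L NAND H = H
N7 = N6 AND N2 = H AND L = L

N6 = H, N7 = L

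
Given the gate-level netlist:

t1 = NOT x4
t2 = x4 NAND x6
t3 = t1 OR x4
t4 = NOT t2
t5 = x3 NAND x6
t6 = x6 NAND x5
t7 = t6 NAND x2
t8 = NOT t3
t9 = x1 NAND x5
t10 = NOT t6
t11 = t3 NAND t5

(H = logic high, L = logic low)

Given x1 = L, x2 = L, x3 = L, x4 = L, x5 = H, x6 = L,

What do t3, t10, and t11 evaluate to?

t3 = H  t10 = L  t11 = L

t1 = NOT x4 = NOT L = H
t3 = t1 OR x4 = H OR L = H
t5 = x3 NAND x6 = L NAND L = H
t6 = x6 NAND x5 = L NAND H = H
t10 = NOT t6 = NOT H = L
t11 = t3 NAND t5 = H NAND H = L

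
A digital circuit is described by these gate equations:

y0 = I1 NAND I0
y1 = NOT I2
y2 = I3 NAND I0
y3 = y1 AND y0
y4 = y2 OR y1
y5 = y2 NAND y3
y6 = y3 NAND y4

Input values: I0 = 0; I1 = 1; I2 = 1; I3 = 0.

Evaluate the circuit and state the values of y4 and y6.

y0 = I1 NAND I0 = 1 NAND 0 = 1
y1 = NOT I2 = NOT 1 = 0
y2 = I3 NAND I0 = 0 NAND 0 = 1
y3 = y1 AND y0 = 0 AND 1 = 0
y4 = y2 OR y1 = 1 OR 0 = 1
y6 = y3 NAND y4 = 0 NAND 1 = 1

y4 = 1; y6 = 1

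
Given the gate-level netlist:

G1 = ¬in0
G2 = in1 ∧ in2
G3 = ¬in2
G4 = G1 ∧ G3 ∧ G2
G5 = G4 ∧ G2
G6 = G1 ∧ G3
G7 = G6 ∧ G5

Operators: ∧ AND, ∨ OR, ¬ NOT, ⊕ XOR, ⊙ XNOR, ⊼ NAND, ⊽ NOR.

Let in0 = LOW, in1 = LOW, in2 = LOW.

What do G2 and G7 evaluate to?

G1 = NOT in0 = NOT LOW = HIGH
G2 = in1 AND in2 = LOW AND LOW = LOW
G3 = NOT in2 = NOT LOW = HIGH
G4 = G1 AND G3 AND G2 = HIGH AND HIGH AND LOW = LOW
G5 = G4 AND G2 = LOW AND LOW = LOW
G6 = G1 AND G3 = HIGH AND HIGH = HIGH
G7 = G6 AND G5 = HIGH AND LOW = LOW

G2 = LOW, G7 = LOW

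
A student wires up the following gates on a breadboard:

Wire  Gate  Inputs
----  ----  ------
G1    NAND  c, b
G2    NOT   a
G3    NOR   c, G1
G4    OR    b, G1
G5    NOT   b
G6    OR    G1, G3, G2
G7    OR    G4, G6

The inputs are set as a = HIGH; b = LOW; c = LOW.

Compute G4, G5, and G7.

G4 = HIGH, G5 = HIGH, G7 = HIGH

G1 = c NAND b = LOW NAND LOW = HIGH
G2 = NOT a = NOT HIGH = LOW
G3 = c NOR G1 = LOW NOR HIGH = LOW
G4 = b OR G1 = LOW OR HIGH = HIGH
G5 = NOT b = NOT LOW = HIGH
G6 = G1 OR G3 OR G2 = HIGH OR LOW OR LOW = HIGH
G7 = G4 OR G6 = HIGH OR HIGH = HIGH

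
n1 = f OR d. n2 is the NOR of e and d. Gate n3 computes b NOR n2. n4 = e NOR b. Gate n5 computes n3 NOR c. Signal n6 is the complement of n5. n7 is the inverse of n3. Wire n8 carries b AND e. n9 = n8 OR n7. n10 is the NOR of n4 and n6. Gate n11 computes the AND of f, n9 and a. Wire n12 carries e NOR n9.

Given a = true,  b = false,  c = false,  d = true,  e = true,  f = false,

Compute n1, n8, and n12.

n1 = true, n8 = false, n12 = false

n1 = f OR d = false OR true = true
n2 = e NOR d = true NOR true = false
n3 = b NOR n2 = false NOR false = true
n7 = NOT n3 = NOT true = false
n8 = b AND e = false AND true = false
n9 = n8 OR n7 = false OR false = false
n12 = e NOR n9 = true NOR false = false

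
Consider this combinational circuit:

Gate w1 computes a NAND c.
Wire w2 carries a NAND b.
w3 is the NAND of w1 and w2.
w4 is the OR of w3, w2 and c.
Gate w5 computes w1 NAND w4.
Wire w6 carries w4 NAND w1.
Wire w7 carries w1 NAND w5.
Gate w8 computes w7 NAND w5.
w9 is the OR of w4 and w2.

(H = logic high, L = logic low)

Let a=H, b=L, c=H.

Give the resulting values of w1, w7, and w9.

w1 = a NAND c = H NAND H = L
w2 = a NAND b = H NAND L = H
w3 = w1 NAND w2 = L NAND H = H
w4 = w3 OR w2 OR c = H OR H OR H = H
w5 = w1 NAND w4 = L NAND H = H
w7 = w1 NAND w5 = L NAND H = H
w9 = w4 OR w2 = H OR H = H

w1 = L, w7 = H, w9 = H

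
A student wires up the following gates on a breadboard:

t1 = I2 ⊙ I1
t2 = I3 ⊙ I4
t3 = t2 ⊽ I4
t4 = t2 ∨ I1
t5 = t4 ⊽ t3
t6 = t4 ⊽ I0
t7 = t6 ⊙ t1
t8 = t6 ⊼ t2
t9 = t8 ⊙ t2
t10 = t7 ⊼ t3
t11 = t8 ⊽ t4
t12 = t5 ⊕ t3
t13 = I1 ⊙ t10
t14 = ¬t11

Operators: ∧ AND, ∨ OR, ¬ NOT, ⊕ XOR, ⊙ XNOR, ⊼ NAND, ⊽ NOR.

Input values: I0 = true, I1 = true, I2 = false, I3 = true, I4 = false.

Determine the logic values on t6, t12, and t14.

t6 = false, t12 = true, t14 = true

t2 = I3 XNOR I4 = true XNOR false = false
t3 = t2 NOR I4 = false NOR false = true
t4 = t2 OR I1 = false OR true = true
t5 = t4 NOR t3 = true NOR true = false
t6 = t4 NOR I0 = true NOR true = false
t8 = t6 NAND t2 = false NAND false = true
t11 = t8 NOR t4 = true NOR true = false
t12 = t5 XOR t3 = false XOR true = true
t14 = NOT t11 = NOT false = true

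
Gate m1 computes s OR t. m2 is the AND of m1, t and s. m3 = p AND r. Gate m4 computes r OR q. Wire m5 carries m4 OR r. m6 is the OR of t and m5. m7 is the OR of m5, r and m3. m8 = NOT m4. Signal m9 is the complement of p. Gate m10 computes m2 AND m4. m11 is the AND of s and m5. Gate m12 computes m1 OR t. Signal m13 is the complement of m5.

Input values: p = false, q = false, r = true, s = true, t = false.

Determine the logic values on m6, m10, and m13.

m6 = true, m10 = false, m13 = false

m1 = s OR t = true OR false = true
m2 = m1 AND t AND s = true AND false AND true = false
m4 = r OR q = true OR false = true
m5 = m4 OR r = true OR true = true
m6 = t OR m5 = false OR true = true
m10 = m2 AND m4 = false AND true = false
m13 = NOT m5 = NOT true = false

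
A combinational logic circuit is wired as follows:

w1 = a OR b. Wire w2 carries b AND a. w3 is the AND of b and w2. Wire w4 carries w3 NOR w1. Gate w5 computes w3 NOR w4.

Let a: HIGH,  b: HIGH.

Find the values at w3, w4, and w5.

w1 = a OR b = HIGH OR HIGH = HIGH
w2 = b AND a = HIGH AND HIGH = HIGH
w3 = b AND w2 = HIGH AND HIGH = HIGH
w4 = w3 NOR w1 = HIGH NOR HIGH = LOW
w5 = w3 NOR w4 = HIGH NOR LOW = LOW

w3 = HIGH, w4 = LOW, w5 = LOW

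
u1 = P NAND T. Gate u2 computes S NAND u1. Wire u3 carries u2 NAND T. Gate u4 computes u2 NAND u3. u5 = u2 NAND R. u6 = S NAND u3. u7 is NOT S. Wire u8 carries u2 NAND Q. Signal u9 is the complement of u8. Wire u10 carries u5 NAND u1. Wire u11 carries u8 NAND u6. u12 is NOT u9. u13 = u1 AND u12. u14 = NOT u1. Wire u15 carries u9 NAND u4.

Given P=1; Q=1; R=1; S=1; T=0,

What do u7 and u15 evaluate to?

u7 = 0; u15 = 1

u1 = P NAND T = 1 NAND 0 = 1
u2 = S NAND u1 = 1 NAND 1 = 0
u3 = u2 NAND T = 0 NAND 0 = 1
u4 = u2 NAND u3 = 0 NAND 1 = 1
u7 = NOT S = NOT 1 = 0
u8 = u2 NAND Q = 0 NAND 1 = 1
u9 = NOT u8 = NOT 1 = 0
u15 = u9 NAND u4 = 0 NAND 1 = 1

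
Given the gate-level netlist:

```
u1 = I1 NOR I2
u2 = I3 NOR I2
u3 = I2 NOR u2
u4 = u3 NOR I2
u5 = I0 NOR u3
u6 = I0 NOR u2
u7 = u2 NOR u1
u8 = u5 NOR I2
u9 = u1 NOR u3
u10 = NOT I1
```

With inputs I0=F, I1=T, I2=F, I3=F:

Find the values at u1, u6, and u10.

u1 = I1 NOR I2 = T NOR F = F
u2 = I3 NOR I2 = F NOR F = T
u6 = I0 NOR u2 = F NOR T = F
u10 = NOT I1 = NOT T = F

u1 = F, u6 = F, u10 = F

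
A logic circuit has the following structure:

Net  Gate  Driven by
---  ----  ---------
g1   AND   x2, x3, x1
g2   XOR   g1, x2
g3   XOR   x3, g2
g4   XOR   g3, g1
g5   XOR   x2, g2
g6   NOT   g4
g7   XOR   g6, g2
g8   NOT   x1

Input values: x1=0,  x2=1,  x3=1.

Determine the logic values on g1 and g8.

g1 = x2 AND x3 AND x1 = 1 AND 1 AND 0 = 0
g8 = NOT x1 = NOT 0 = 1

g1 = 0  g8 = 1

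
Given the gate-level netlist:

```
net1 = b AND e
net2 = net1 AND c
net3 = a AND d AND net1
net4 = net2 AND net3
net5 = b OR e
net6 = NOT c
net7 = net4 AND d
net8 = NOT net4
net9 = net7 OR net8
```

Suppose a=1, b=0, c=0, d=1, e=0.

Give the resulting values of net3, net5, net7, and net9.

net3 = 0, net5 = 0, net7 = 0, net9 = 1

net1 = b AND e = 0 AND 0 = 0
net2 = net1 AND c = 0 AND 0 = 0
net3 = a AND d AND net1 = 1 AND 1 AND 0 = 0
net4 = net2 AND net3 = 0 AND 0 = 0
net5 = b OR e = 0 OR 0 = 0
net7 = net4 AND d = 0 AND 1 = 0
net8 = NOT net4 = NOT 0 = 1
net9 = net7 OR net8 = 0 OR 1 = 1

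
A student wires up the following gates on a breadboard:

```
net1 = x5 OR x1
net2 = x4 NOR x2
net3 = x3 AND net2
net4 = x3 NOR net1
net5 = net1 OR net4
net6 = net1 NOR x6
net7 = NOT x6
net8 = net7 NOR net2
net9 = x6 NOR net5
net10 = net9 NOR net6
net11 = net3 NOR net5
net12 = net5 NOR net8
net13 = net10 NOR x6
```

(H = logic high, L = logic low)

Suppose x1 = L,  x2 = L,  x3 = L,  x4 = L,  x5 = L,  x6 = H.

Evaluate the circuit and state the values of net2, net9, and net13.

net2 = H, net9 = L, net13 = L

net1 = x5 OR x1 = L OR L = L
net2 = x4 NOR x2 = L NOR L = H
net4 = x3 NOR net1 = L NOR L = H
net5 = net1 OR net4 = L OR H = H
net6 = net1 NOR x6 = L NOR H = L
net9 = x6 NOR net5 = H NOR H = L
net10 = net9 NOR net6 = L NOR L = H
net13 = net10 NOR x6 = H NOR H = L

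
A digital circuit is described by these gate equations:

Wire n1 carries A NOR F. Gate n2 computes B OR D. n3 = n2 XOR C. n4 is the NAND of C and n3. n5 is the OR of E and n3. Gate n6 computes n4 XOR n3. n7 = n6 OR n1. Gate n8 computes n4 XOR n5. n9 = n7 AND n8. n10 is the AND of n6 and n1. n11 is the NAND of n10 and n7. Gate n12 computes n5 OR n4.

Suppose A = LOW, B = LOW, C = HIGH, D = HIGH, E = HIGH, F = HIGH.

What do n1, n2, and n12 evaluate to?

n1 = LOW; n2 = HIGH; n12 = HIGH

n1 = A NOR F = LOW NOR HIGH = LOW
n2 = B OR D = LOW OR HIGH = HIGH
n3 = n2 XOR C = HIGH XOR HIGH = LOW
n4 = C NAND n3 = HIGH NAND LOW = HIGH
n5 = E OR n3 = HIGH OR LOW = HIGH
n12 = n5 OR n4 = HIGH OR HIGH = HIGH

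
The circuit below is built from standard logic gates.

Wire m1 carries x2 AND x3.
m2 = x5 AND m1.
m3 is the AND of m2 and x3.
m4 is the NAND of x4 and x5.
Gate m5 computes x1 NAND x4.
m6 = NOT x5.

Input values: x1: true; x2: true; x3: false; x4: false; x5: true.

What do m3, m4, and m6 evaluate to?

m3 = false, m4 = true, m6 = false

m1 = x2 AND x3 = true AND false = false
m2 = x5 AND m1 = true AND false = false
m3 = m2 AND x3 = false AND false = false
m4 = x4 NAND x5 = false NAND true = true
m6 = NOT x5 = NOT true = false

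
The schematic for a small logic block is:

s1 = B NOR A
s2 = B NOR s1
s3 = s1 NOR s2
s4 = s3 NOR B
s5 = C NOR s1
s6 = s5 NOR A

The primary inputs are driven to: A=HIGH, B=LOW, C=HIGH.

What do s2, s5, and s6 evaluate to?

s1 = B NOR A = LOW NOR HIGH = LOW
s2 = B NOR s1 = LOW NOR LOW = HIGH
s5 = C NOR s1 = HIGH NOR LOW = LOW
s6 = s5 NOR A = LOW NOR HIGH = LOW

s2 = HIGH, s5 = LOW, s6 = LOW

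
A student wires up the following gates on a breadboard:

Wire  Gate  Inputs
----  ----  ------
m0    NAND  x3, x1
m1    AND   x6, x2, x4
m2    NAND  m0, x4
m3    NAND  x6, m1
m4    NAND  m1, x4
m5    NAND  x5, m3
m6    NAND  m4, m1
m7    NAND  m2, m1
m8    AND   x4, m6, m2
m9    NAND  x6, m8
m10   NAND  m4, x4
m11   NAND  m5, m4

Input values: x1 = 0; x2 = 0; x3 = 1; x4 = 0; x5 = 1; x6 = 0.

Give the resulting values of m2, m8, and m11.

m0 = x3 NAND x1 = 1 NAND 0 = 1
m1 = x6 AND x2 AND x4 = 0 AND 0 AND 0 = 0
m2 = m0 NAND x4 = 1 NAND 0 = 1
m3 = x6 NAND m1 = 0 NAND 0 = 1
m4 = m1 NAND x4 = 0 NAND 0 = 1
m5 = x5 NAND m3 = 1 NAND 1 = 0
m6 = m4 NAND m1 = 1 NAND 0 = 1
m8 = x4 AND m6 AND m2 = 0 AND 1 AND 1 = 0
m11 = m5 NAND m4 = 0 NAND 1 = 1

m2 = 1, m8 = 0, m11 = 1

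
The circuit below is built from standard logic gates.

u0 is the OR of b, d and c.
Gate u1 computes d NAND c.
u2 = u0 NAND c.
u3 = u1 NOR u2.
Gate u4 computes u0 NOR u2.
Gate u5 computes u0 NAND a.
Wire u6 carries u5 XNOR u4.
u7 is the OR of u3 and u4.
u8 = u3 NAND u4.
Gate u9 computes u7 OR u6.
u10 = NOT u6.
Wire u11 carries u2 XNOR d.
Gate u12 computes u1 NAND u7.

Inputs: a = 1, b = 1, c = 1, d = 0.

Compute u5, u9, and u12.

u0 = b OR d OR c = 1 OR 0 OR 1 = 1
u1 = d NAND c = 0 NAND 1 = 1
u2 = u0 NAND c = 1 NAND 1 = 0
u3 = u1 NOR u2 = 1 NOR 0 = 0
u4 = u0 NOR u2 = 1 NOR 0 = 0
u5 = u0 NAND a = 1 NAND 1 = 0
u6 = u5 XNOR u4 = 0 XNOR 0 = 1
u7 = u3 OR u4 = 0 OR 0 = 0
u9 = u7 OR u6 = 0 OR 1 = 1
u12 = u1 NAND u7 = 1 NAND 0 = 1

u5 = 0, u9 = 1, u12 = 1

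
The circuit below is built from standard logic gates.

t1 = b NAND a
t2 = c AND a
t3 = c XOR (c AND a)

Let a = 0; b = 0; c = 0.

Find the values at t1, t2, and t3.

t1 = 1  t2 = 0  t3 = 0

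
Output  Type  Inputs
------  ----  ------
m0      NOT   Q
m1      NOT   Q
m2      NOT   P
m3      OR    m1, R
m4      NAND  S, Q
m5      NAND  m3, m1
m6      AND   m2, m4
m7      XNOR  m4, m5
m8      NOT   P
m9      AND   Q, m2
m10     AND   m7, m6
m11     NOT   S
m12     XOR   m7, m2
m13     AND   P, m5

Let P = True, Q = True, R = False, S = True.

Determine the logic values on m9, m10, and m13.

m1 = NOT Q = NOT True = False
m2 = NOT P = NOT True = False
m3 = m1 OR R = False OR False = False
m4 = S NAND Q = True NAND True = False
m5 = m3 NAND m1 = False NAND False = True
m6 = m2 AND m4 = False AND False = False
m7 = m4 XNOR m5 = False XNOR True = False
m9 = Q AND m2 = True AND False = False
m10 = m7 AND m6 = False AND False = False
m13 = P AND m5 = True AND True = True

m9 = False, m10 = False, m13 = True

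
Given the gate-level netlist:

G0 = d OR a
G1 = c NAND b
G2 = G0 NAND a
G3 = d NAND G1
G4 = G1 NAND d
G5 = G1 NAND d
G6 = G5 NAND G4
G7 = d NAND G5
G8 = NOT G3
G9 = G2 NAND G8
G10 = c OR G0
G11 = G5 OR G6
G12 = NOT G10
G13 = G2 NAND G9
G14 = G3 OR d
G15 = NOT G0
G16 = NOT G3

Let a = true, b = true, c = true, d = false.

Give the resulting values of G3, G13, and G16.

G3 = true, G13 = true, G16 = false

G0 = d OR a = false OR true = true
G1 = c NAND b = true NAND true = false
G2 = G0 NAND a = true NAND true = false
G3 = d NAND G1 = false NAND false = true
G8 = NOT G3 = NOT true = false
G9 = G2 NAND G8 = false NAND false = true
G13 = G2 NAND G9 = false NAND true = true
G16 = NOT G3 = NOT true = false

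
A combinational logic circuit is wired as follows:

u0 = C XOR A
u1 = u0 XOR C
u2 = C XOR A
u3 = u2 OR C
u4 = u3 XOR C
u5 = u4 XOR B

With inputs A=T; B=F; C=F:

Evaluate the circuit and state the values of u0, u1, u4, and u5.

u0 = T, u1 = T, u4 = T, u5 = T

u0 = C XOR A = F XOR T = T
u1 = u0 XOR C = T XOR F = T
u2 = C XOR A = F XOR T = T
u3 = u2 OR C = T OR F = T
u4 = u3 XOR C = T XOR F = T
u5 = u4 XOR B = T XOR F = T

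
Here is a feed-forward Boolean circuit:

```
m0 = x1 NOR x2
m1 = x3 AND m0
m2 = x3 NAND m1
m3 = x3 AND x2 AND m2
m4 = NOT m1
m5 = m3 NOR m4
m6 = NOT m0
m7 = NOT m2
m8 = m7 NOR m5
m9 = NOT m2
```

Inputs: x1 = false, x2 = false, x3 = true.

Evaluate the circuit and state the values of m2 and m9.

m2 = false; m9 = true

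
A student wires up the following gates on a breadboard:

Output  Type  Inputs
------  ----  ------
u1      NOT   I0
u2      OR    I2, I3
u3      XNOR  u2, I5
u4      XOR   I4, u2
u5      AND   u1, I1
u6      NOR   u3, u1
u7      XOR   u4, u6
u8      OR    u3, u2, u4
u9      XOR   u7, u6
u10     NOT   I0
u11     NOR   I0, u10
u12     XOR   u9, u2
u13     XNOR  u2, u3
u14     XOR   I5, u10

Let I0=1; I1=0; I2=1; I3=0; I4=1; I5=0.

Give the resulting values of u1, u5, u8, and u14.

u1 = 0; u5 = 0; u8 = 1; u14 = 0

u1 = NOT I0 = NOT 1 = 0
u2 = I2 OR I3 = 1 OR 0 = 1
u3 = u2 XNOR I5 = 1 XNOR 0 = 0
u4 = I4 XOR u2 = 1 XOR 1 = 0
u5 = u1 AND I1 = 0 AND 0 = 0
u8 = u3 OR u2 OR u4 = 0 OR 1 OR 0 = 1
u10 = NOT I0 = NOT 1 = 0
u14 = I5 XOR u10 = 0 XOR 0 = 0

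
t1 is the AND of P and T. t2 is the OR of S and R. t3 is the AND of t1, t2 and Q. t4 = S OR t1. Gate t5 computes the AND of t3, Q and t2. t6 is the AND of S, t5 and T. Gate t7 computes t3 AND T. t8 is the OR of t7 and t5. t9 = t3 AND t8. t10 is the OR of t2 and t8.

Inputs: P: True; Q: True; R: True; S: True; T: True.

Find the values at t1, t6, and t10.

t1 = True  t6 = True  t10 = True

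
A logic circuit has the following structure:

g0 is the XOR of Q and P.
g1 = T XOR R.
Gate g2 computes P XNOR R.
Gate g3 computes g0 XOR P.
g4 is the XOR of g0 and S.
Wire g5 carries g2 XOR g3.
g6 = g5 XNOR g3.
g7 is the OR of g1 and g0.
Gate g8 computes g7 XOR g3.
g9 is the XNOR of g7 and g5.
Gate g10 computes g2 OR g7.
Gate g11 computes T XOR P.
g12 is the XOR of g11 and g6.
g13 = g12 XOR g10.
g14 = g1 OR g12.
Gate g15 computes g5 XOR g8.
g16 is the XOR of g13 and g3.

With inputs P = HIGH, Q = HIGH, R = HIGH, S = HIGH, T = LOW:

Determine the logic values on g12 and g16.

g12 = HIGH  g16 = HIGH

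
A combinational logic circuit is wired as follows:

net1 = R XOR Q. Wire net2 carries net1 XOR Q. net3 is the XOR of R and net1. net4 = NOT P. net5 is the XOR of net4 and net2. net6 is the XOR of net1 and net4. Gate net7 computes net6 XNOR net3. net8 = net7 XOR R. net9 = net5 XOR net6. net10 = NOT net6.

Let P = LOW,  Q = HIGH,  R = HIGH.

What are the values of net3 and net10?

net1 = R XOR Q = HIGH XOR HIGH = LOW
net3 = R XOR net1 = HIGH XOR LOW = HIGH
net4 = NOT P = NOT LOW = HIGH
net6 = net1 XOR net4 = LOW XOR HIGH = HIGH
net10 = NOT net6 = NOT HIGH = LOW

net3 = HIGH, net10 = LOW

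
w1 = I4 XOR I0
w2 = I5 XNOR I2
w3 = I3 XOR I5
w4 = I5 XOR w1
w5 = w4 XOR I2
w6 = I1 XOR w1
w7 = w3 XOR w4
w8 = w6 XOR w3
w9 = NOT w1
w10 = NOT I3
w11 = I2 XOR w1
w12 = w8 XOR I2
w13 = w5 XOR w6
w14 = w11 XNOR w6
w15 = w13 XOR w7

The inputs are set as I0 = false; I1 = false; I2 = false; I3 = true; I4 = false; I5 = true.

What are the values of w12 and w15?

w1 = I4 XOR I0 = false XOR false = false
w3 = I3 XOR I5 = true XOR true = false
w4 = I5 XOR w1 = true XOR false = true
w5 = w4 XOR I2 = true XOR false = true
w6 = I1 XOR w1 = false XOR false = false
w7 = w3 XOR w4 = false XOR true = true
w8 = w6 XOR w3 = false XOR false = false
w12 = w8 XOR I2 = false XOR false = false
w13 = w5 XOR w6 = true XOR false = true
w15 = w13 XOR w7 = true XOR true = false

w12 = false  w15 = false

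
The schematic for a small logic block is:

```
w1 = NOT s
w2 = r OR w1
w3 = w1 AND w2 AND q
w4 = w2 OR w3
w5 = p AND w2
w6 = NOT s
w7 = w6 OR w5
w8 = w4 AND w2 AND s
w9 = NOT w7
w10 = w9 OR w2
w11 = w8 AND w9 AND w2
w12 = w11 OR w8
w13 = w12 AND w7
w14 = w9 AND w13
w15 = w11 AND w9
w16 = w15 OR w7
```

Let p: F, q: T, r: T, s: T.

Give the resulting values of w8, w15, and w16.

w8 = T; w15 = T; w16 = T

w1 = NOT s = NOT T = F
w2 = r OR w1 = T OR F = T
w3 = w1 AND w2 AND q = F AND T AND T = F
w4 = w2 OR w3 = T OR F = T
w5 = p AND w2 = F AND T = F
w6 = NOT s = NOT T = F
w7 = w6 OR w5 = F OR F = F
w8 = w4 AND w2 AND s = T AND T AND T = T
w9 = NOT w7 = NOT F = T
w11 = w8 AND w9 AND w2 = T AND T AND T = T
w15 = w11 AND w9 = T AND T = T
w16 = w15 OR w7 = T OR F = T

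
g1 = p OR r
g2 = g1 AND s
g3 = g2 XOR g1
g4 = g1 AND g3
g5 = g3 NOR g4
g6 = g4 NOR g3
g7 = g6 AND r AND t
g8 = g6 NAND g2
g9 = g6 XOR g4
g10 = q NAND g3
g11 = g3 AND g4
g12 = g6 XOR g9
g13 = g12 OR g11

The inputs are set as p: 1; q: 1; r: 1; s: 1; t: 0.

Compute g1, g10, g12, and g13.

g1 = 1, g10 = 1, g12 = 0, g13 = 0

g1 = p OR r = 1 OR 1 = 1
g2 = g1 AND s = 1 AND 1 = 1
g3 = g2 XOR g1 = 1 XOR 1 = 0
g4 = g1 AND g3 = 1 AND 0 = 0
g6 = g4 NOR g3 = 0 NOR 0 = 1
g9 = g6 XOR g4 = 1 XOR 0 = 1
g10 = q NAND g3 = 1 NAND 0 = 1
g11 = g3 AND g4 = 0 AND 0 = 0
g12 = g6 XOR g9 = 1 XOR 1 = 0
g13 = g12 OR g11 = 0 OR 0 = 0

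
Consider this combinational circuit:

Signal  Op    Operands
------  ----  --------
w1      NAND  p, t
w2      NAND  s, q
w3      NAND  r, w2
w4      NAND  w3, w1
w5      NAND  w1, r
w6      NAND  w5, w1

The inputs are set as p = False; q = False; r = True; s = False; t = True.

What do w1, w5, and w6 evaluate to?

w1 = True, w5 = False, w6 = True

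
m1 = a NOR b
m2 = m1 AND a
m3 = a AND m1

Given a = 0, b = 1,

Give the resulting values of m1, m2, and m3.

m1 = 0; m2 = 0; m3 = 0

m1 = a NOR b = 0 NOR 1 = 0
m2 = m1 AND a = 0 AND 0 = 0
m3 = a AND m1 = 0 AND 0 = 0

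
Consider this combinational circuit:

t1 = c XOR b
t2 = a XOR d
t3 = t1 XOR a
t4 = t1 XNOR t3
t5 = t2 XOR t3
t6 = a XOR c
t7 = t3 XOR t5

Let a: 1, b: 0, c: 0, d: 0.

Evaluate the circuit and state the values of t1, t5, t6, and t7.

t1 = 0, t5 = 0, t6 = 1, t7 = 1

t1 = c XOR b = 0 XOR 0 = 0
t2 = a XOR d = 1 XOR 0 = 1
t3 = t1 XOR a = 0 XOR 1 = 1
t5 = t2 XOR t3 = 1 XOR 1 = 0
t6 = a XOR c = 1 XOR 0 = 1
t7 = t3 XOR t5 = 1 XOR 0 = 1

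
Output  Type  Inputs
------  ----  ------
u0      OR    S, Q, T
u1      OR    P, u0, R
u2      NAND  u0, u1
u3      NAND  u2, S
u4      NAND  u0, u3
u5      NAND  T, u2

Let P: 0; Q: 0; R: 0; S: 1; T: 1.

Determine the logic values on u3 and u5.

u0 = S OR Q OR T = 1 OR 0 OR 1 = 1
u1 = P OR u0 OR R = 0 OR 1 OR 0 = 1
u2 = u0 NAND u1 = 1 NAND 1 = 0
u3 = u2 NAND S = 0 NAND 1 = 1
u5 = T NAND u2 = 1 NAND 0 = 1

u3 = 1  u5 = 1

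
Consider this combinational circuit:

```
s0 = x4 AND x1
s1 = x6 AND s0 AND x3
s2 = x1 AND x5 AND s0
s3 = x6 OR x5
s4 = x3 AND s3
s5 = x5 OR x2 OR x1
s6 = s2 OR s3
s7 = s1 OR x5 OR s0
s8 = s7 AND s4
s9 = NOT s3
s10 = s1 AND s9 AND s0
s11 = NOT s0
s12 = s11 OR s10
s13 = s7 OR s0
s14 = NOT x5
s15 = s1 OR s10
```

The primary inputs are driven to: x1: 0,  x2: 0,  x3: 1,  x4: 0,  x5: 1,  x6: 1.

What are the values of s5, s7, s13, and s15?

s5 = 1, s7 = 1, s13 = 1, s15 = 0

s0 = x4 AND x1 = 0 AND 0 = 0
s1 = x6 AND s0 AND x3 = 1 AND 0 AND 1 = 0
s3 = x6 OR x5 = 1 OR 1 = 1
s5 = x5 OR x2 OR x1 = 1 OR 0 OR 0 = 1
s7 = s1 OR x5 OR s0 = 0 OR 1 OR 0 = 1
s9 = NOT s3 = NOT 1 = 0
s10 = s1 AND s9 AND s0 = 0 AND 0 AND 0 = 0
s13 = s7 OR s0 = 1 OR 0 = 1
s15 = s1 OR s10 = 0 OR 0 = 0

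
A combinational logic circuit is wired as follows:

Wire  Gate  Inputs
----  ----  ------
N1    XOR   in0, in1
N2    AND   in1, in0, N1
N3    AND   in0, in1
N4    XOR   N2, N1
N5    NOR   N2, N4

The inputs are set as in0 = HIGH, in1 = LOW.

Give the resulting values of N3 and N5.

N3 = LOW  N5 = LOW

N1 = in0 XOR in1 = HIGH XOR LOW = HIGH
N2 = in1 AND in0 AND N1 = LOW AND HIGH AND HIGH = LOW
N3 = in0 AND in1 = HIGH AND LOW = LOW
N4 = N2 XOR N1 = LOW XOR HIGH = HIGH
N5 = N2 NOR N4 = LOW NOR HIGH = LOW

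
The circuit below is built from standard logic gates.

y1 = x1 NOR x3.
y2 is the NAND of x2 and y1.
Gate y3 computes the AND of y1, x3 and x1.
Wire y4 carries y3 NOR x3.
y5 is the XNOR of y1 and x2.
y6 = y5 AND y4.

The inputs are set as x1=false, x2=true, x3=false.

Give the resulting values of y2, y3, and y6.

y2 = false  y3 = false  y6 = true

y1 = x1 NOR x3 = false NOR false = true
y2 = x2 NAND y1 = true NAND true = false
y3 = y1 AND x3 AND x1 = true AND false AND false = false
y4 = y3 NOR x3 = false NOR false = true
y5 = y1 XNOR x2 = true XNOR true = true
y6 = y5 AND y4 = true AND true = true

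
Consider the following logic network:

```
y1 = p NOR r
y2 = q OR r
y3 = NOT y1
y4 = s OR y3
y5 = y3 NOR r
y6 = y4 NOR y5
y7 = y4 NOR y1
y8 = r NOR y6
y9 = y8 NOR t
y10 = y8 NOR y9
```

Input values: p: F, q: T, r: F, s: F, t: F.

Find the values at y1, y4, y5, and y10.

y1 = p NOR r = F NOR F = T
y3 = NOT y1 = NOT T = F
y4 = s OR y3 = F OR F = F
y5 = y3 NOR r = F NOR F = T
y6 = y4 NOR y5 = F NOR T = F
y8 = r NOR y6 = F NOR F = T
y9 = y8 NOR t = T NOR F = F
y10 = y8 NOR y9 = T NOR F = F

y1 = T; y4 = F; y5 = T; y10 = F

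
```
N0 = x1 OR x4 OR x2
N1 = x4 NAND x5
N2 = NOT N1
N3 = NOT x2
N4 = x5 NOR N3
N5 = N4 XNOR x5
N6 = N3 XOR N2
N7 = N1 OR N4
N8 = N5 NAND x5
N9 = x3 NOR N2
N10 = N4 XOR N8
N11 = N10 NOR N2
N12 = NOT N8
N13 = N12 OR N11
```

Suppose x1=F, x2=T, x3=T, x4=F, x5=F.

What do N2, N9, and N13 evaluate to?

N1 = x4 NAND x5 = F NAND F = T
N2 = NOT N1 = NOT T = F
N3 = NOT x2 = NOT T = F
N4 = x5 NOR N3 = F NOR F = T
N5 = N4 XNOR x5 = T XNOR F = F
N8 = N5 NAND x5 = F NAND F = T
N9 = x3 NOR N2 = T NOR F = F
N10 = N4 XOR N8 = T XOR T = F
N11 = N10 NOR N2 = F NOR F = T
N12 = NOT N8 = NOT T = F
N13 = N12 OR N11 = F OR T = T

N2 = F  N9 = F  N13 = T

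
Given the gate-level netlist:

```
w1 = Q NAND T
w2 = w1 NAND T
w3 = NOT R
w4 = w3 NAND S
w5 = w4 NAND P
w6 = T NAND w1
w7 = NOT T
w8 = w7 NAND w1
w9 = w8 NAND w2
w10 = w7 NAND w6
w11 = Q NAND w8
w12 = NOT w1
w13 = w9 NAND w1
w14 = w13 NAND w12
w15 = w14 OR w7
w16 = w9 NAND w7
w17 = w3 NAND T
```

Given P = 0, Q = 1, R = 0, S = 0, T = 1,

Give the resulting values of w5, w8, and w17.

w1 = Q NAND T = 1 NAND 1 = 0
w3 = NOT R = NOT 0 = 1
w4 = w3 NAND S = 1 NAND 0 = 1
w5 = w4 NAND P = 1 NAND 0 = 1
w7 = NOT T = NOT 1 = 0
w8 = w7 NAND w1 = 0 NAND 0 = 1
w17 = w3 NAND T = 1 NAND 1 = 0

w5 = 1  w8 = 1  w17 = 0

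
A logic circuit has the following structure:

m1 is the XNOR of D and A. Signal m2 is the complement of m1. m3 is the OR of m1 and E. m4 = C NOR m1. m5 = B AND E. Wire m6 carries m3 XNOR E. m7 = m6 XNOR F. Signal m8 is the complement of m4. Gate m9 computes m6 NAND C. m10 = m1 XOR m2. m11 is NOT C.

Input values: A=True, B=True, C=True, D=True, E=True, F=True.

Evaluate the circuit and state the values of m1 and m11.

m1 = True; m11 = False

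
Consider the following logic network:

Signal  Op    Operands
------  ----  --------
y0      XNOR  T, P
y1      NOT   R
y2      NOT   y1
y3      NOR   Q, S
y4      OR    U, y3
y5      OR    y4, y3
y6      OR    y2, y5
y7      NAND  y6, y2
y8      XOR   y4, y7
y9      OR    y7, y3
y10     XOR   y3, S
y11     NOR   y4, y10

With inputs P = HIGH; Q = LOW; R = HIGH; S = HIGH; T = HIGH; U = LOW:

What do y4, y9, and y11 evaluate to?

y1 = NOT R = NOT HIGH = LOW
y2 = NOT y1 = NOT LOW = HIGH
y3 = Q NOR S = LOW NOR HIGH = LOW
y4 = U OR y3 = LOW OR LOW = LOW
y5 = y4 OR y3 = LOW OR LOW = LOW
y6 = y2 OR y5 = HIGH OR LOW = HIGH
y7 = y6 NAND y2 = HIGH NAND HIGH = LOW
y9 = y7 OR y3 = LOW OR LOW = LOW
y10 = y3 XOR S = LOW XOR HIGH = HIGH
y11 = y4 NOR y10 = LOW NOR HIGH = LOW

y4 = LOW; y9 = LOW; y11 = LOW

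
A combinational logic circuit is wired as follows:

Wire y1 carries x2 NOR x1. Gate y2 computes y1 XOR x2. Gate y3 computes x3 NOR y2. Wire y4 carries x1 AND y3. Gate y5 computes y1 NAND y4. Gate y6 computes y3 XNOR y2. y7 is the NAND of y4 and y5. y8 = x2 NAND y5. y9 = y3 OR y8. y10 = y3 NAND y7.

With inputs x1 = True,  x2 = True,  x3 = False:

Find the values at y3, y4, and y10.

y1 = x2 NOR x1 = True NOR True = False
y2 = y1 XOR x2 = False XOR True = True
y3 = x3 NOR y2 = False NOR True = False
y4 = x1 AND y3 = True AND False = False
y5 = y1 NAND y4 = False NAND False = True
y7 = y4 NAND y5 = False NAND True = True
y10 = y3 NAND y7 = False NAND True = True

y3 = False, y4 = False, y10 = True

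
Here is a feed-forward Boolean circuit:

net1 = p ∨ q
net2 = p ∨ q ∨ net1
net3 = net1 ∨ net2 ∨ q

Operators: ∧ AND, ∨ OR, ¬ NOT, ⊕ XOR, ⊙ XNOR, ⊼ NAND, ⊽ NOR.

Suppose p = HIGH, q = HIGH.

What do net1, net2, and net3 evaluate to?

net1 = HIGH; net2 = HIGH; net3 = HIGH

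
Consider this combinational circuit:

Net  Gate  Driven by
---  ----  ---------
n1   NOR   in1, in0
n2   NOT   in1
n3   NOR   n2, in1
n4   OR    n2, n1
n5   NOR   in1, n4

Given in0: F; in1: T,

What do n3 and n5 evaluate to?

n1 = in1 NOR in0 = T NOR F = F
n2 = NOT in1 = NOT T = F
n3 = n2 NOR in1 = F NOR T = F
n4 = n2 OR n1 = F OR F = F
n5 = in1 NOR n4 = T NOR F = F

n3 = F  n5 = F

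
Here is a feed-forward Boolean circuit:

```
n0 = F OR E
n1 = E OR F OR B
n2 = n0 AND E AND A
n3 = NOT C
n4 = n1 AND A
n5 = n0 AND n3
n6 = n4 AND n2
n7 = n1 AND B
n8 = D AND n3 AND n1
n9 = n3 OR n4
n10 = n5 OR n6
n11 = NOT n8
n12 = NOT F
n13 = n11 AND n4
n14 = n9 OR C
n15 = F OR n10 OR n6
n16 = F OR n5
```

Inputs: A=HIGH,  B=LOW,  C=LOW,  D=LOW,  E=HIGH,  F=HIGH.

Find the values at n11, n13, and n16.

n11 = HIGH; n13 = HIGH; n16 = HIGH

n0 = F OR E = HIGH OR HIGH = HIGH
n1 = E OR F OR B = HIGH OR HIGH OR LOW = HIGH
n3 = NOT C = NOT LOW = HIGH
n4 = n1 AND A = HIGH AND HIGH = HIGH
n5 = n0 AND n3 = HIGH AND HIGH = HIGH
n8 = D AND n3 AND n1 = LOW AND HIGH AND HIGH = LOW
n11 = NOT n8 = NOT LOW = HIGH
n13 = n11 AND n4 = HIGH AND HIGH = HIGH
n16 = F OR n5 = HIGH OR HIGH = HIGH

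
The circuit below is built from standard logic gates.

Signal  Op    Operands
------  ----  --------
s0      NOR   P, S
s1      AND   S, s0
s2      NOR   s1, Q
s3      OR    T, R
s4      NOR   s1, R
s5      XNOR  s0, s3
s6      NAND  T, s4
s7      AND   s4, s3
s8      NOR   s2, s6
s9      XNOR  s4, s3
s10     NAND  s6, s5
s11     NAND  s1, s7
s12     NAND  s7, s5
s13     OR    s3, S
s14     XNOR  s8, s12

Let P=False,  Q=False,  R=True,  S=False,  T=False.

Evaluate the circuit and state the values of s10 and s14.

s10 = False, s14 = False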